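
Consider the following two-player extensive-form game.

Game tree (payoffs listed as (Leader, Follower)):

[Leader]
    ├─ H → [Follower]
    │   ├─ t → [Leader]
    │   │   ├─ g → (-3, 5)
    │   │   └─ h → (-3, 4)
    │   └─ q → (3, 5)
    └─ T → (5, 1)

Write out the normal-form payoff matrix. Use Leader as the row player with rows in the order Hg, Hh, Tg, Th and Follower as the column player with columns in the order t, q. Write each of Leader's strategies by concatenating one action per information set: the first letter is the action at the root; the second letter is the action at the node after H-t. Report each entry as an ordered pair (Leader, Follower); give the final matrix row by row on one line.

Hg: (-3,5) (3,5) | Hh: (-3,4) (3,5) | Tg: (5,1) (5,1) | Th: (5,1) (5,1)

            t        q
  Hg   (-3,5)    (3,5)
  Hh   (-3,4)    (3,5)
  Tg    (5,1)    (5,1)
  Th    (5,1)    (5,1)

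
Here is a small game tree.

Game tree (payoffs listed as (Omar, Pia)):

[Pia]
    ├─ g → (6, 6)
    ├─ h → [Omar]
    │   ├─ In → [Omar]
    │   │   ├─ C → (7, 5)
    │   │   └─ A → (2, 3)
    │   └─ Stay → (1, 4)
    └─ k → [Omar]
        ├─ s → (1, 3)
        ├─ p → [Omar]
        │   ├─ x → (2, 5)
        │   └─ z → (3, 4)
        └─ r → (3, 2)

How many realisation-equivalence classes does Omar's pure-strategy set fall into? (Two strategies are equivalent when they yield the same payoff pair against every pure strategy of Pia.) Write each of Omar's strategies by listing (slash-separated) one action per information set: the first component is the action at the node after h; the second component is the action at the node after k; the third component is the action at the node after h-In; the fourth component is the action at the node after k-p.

12

Omar has 24 pure strategies: In/s/C/x, In/s/C/z, In/s/A/x, In/s/A/z, In/p/C/x, In/p/C/z, In/p/A/x, In/p/A/z, In/r/C/x, In/r/C/z, In/r/A/x, In/r/A/z, Stay/s/C/x, Stay/s/C/z, Stay/s/A/x, Stay/s/A/z, Stay/p/C/x, Stay/p/C/z, Stay/p/A/x, Stay/p/A/z, Stay/r/C/x, Stay/r/C/z, Stay/r/A/x, Stay/r/A/z. Columns: g, h, k.
{In/s/C/x, In/s/C/z} → row (6,6) (7,5) (1,3)
{In/s/A/x, In/s/A/z} → row (6,6) (2,3) (1,3)
{In/p/C/x} → row (6,6) (7,5) (2,5)
{In/p/C/z} → row (6,6) (7,5) (3,4)
{In/p/A/x} → row (6,6) (2,3) (2,5)
{In/p/A/z} → row (6,6) (2,3) (3,4)
{In/r/C/x, In/r/C/z} → row (6,6) (7,5) (3,2)
{In/r/A/x, In/r/A/z} → row (6,6) (2,3) (3,2)
{Stay/s/C/x, Stay/s/C/z, Stay/s/A/x, Stay/s/A/z} → row (6,6) (1,4) (1,3)
{Stay/p/C/x, Stay/p/A/x} → row (6,6) (1,4) (2,5)
{Stay/p/C/z, Stay/p/A/z} → row (6,6) (1,4) (3,4)
{Stay/r/C/x, Stay/r/C/z, Stay/r/A/x, Stay/r/A/z} → row (6,6) (1,4) (3,2)
That's 12 distinct rows out of 24 strategies.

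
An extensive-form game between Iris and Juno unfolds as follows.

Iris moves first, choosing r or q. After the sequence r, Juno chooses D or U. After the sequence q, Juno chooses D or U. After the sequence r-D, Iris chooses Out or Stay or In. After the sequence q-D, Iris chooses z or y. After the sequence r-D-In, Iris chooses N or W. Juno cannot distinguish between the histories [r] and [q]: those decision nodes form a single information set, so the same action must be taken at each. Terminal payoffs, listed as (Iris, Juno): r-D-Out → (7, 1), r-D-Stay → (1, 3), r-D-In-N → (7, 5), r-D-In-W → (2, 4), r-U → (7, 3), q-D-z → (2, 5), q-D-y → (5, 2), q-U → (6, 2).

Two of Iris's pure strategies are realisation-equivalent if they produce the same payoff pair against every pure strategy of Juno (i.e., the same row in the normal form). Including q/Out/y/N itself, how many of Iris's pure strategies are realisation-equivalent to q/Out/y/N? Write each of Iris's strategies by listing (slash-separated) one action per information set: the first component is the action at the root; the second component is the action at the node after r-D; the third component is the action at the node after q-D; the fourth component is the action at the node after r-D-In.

6

Row for q/Out/y/N (columns D, U): (5,2) (6,2).
Under q/Out/y/N, Iris's choice at the node after r-D and at the node after r-D-In can never be reached regardless of what Juno does, so varying those choices leaves every outcome unchanged.
Holding the reachable choices fixed and varying the unreachable ones freely already gives 3 × 2 = 6 equivalent strategies.
No other strategy reproduces this row, so those 6 are the full class: q/Out/y/N, q/Out/y/W, q/Stay/y/N, q/Stay/y/W, q/In/y/N, q/In/y/W.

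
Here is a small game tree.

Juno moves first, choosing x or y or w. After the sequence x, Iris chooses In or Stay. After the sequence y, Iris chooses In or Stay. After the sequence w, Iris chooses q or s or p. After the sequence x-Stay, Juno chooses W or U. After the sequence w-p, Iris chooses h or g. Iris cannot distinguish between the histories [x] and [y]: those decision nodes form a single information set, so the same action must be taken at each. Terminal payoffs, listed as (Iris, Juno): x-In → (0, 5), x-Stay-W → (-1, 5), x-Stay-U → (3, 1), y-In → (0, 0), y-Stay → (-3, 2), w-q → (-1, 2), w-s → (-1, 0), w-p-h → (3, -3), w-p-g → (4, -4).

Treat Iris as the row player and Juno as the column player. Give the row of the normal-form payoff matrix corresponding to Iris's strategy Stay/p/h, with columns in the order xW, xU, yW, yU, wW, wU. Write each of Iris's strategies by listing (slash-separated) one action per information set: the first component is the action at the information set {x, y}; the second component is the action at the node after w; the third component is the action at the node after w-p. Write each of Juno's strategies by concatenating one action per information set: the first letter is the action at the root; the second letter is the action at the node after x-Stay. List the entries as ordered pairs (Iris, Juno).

(-1,5) (3,1) (-3,2) (-3,2) (3,-3) (3,-3)

vs xW: Juno plays x → Iris plays Stay at [x] → Juno plays W at [x-Stay] → (-1, 5)
vs xU: Juno plays x → Iris plays Stay at [x] → Juno plays U at [x-Stay] → (3, 1)
vs yW: Juno plays y → Iris plays Stay at [y] → (-3, 2)
vs yU: Juno plays y → Iris plays Stay at [y] → (-3, 2)
vs wW: Juno plays w → Iris plays p at [w] → Iris plays h at [w-p] → (3, -3)
vs wU: Juno plays w → Iris plays p at [w] → Iris plays h at [w-p] → (3, -3)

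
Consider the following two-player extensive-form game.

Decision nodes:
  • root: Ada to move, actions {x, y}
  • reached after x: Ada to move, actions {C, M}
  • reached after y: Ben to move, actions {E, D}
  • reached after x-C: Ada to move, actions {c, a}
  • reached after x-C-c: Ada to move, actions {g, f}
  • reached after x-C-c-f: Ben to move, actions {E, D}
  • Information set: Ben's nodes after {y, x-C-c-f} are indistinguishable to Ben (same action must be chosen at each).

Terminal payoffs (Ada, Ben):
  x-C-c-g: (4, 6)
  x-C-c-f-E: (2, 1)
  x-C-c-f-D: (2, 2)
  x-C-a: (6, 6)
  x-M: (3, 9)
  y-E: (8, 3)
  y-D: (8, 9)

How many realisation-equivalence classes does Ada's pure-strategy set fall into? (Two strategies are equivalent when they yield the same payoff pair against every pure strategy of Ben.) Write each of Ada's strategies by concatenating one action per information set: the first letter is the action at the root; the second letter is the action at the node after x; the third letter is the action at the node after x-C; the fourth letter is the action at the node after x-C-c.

5

Ada has 16 pure strategies: xCcg, xCcf, xCag, xCaf, xMcg, xMcf, xMag, xMaf, yCcg, yCcf, yCag, yCaf, yMcg, yMcf, yMag, yMaf. Columns: E, D.
{xCcg} → row (4,6) (4,6)
{xCcf} → row (2,1) (2,2)
{xCag, xCaf} → row (6,6) (6,6)
{xMcg, xMcf, xMag, xMaf} → row (3,9) (3,9)
{yCcg, yCcf, yCag, yCaf, yMcg, yMcf, yMag, yMaf} → row (8,3) (8,9)
That's 5 distinct rows out of 16 strategies.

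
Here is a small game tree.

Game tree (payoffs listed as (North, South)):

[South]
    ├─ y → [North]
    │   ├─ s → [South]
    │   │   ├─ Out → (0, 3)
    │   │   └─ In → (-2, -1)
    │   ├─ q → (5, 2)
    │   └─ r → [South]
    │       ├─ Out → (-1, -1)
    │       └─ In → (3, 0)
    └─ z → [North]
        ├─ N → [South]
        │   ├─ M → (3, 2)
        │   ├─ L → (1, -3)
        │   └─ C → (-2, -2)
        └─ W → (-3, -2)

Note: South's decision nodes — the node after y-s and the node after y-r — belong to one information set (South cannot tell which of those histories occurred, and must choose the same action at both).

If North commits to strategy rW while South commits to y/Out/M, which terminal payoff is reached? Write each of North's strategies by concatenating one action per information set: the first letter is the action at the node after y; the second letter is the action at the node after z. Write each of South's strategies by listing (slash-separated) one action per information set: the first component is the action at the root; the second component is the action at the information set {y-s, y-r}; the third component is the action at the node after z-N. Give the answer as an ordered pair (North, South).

Trace the play path from the root:
  South plays y
  North plays r at [y]
  South plays Out at [y-r]
→ terminal payoff (-1, -1).
(North's choice at the node after z is never reached on this path, so it doesn't affect the outcome.)

(-1, -1)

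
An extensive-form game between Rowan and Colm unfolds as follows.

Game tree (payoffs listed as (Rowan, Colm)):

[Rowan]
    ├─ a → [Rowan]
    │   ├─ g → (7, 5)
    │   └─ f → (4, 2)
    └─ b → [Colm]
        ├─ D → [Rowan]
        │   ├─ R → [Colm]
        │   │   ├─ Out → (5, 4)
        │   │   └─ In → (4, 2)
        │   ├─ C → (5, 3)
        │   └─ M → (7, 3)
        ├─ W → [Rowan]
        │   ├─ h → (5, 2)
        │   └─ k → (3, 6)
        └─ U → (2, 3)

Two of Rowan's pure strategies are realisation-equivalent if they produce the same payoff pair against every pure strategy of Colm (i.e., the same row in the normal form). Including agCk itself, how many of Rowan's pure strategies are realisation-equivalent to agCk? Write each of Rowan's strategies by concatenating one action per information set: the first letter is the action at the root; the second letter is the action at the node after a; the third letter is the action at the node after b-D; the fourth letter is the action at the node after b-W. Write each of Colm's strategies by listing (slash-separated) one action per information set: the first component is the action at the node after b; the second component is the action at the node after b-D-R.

Row for agCk (columns D/Out, D/In, W/Out, W/In, U/Out, U/In): (7,5) (7,5) (7,5) (7,5) (7,5) (7,5).
Under agCk, Rowan's choice at the node after b-D and at the node after b-W can never be reached regardless of what Colm does, so varying those choices leaves every outcome unchanged.
Holding the reachable choices fixed and varying the unreachable ones freely already gives 3 × 2 = 6 equivalent strategies.
No other strategy reproduces this row, so those 6 are the full class: agRh, agRk, agCh, agCk, agMh, agMk.

6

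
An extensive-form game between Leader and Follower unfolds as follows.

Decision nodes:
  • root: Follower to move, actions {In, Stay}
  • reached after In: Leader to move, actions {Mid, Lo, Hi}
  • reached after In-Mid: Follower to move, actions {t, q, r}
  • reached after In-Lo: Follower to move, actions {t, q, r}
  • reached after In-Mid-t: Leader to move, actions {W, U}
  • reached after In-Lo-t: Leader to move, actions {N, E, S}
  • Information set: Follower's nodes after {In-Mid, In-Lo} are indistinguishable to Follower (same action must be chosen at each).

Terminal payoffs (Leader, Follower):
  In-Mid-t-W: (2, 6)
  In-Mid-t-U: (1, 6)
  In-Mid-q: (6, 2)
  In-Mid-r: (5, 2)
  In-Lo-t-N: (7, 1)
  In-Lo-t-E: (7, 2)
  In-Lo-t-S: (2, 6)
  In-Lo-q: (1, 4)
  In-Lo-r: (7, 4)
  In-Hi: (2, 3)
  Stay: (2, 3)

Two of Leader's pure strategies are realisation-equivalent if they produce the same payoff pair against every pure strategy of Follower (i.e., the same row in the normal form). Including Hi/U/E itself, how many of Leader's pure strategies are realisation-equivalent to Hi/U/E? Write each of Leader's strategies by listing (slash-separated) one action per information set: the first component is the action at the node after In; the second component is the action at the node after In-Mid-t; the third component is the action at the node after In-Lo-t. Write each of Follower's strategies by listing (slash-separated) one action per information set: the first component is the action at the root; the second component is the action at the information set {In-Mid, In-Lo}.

6

Row for Hi/U/E (columns In/t, In/q, In/r, Stay/t, Stay/q, Stay/r): (2,3) (2,3) (2,3) (2,3) (2,3) (2,3).
Under Hi/U/E, Leader's choice at the node after In-Mid-t and at the node after In-Lo-t can never be reached regardless of what Follower does, so varying those choices leaves every outcome unchanged.
Holding the reachable choices fixed and varying the unreachable ones freely already gives 2 × 3 = 6 equivalent strategies.
No other strategy reproduces this row, so those 6 are the full class: Hi/W/N, Hi/W/E, Hi/W/S, Hi/U/N, Hi/U/E, Hi/U/S.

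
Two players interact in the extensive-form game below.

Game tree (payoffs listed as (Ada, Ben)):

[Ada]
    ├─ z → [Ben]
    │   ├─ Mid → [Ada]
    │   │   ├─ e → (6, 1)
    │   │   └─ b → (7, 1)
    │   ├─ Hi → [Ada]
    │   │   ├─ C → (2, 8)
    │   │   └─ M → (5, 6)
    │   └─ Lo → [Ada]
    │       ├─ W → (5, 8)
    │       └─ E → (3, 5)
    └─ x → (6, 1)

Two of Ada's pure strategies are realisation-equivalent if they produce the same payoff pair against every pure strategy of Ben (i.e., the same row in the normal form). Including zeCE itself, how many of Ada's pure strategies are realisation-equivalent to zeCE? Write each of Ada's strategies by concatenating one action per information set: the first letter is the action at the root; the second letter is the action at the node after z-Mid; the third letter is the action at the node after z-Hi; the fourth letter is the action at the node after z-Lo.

Row for zeCE (columns Mid, Hi, Lo): (6,1) (2,8) (3,5).
Every one of Ada's information sets is on the play path for some reply by Ben when Ada follows zeCE.
Changing the action at any of them therefore changes at least one column, so only zeCE itself gives this row.

1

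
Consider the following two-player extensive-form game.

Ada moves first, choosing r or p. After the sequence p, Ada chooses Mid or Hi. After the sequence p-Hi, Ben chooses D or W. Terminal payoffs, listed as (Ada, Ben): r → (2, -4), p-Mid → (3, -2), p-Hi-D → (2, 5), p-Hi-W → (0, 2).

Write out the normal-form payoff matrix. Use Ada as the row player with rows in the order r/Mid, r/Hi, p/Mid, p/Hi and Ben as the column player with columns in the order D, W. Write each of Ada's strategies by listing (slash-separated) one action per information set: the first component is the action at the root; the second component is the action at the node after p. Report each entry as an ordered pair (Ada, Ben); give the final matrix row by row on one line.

             D        W
r/Mid   (2,-4)   (2,-4)
 r/Hi   (2,-4)   (2,-4)
p/Mid   (3,-2)   (3,-2)
 p/Hi    (2,5)    (0,2)

r/Mid: (2,-4) (2,-4) | r/Hi: (2,-4) (2,-4) | p/Mid: (3,-2) (3,-2) | p/Hi: (2,5) (0,2)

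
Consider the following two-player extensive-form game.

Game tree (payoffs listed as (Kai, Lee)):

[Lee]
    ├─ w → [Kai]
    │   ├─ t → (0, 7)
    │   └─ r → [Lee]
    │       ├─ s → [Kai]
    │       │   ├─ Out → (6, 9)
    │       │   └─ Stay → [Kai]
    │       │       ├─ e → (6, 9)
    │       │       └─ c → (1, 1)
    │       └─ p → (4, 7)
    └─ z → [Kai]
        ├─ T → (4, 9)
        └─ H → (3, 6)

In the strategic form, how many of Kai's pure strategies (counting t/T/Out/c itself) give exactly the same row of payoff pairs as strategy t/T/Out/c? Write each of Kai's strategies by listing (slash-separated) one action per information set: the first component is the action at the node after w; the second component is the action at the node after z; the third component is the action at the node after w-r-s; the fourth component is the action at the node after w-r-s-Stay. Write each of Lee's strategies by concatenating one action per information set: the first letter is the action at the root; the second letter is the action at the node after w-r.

4

Row for t/T/Out/c (columns ws, wp, zs, zp): (0,7) (0,7) (4,9) (4,9).
Under t/T/Out/c, Kai's choice at the node after w-r-s and at the node after w-r-s-Stay can never be reached regardless of what Lee does, so varying those choices leaves every outcome unchanged.
Holding the reachable choices fixed and varying the unreachable ones freely already gives 2 × 2 = 4 equivalent strategies.
No other strategy reproduces this row, so those 4 are the full class: t/T/Out/e, t/T/Out/c, t/T/Stay/e, t/T/Stay/c.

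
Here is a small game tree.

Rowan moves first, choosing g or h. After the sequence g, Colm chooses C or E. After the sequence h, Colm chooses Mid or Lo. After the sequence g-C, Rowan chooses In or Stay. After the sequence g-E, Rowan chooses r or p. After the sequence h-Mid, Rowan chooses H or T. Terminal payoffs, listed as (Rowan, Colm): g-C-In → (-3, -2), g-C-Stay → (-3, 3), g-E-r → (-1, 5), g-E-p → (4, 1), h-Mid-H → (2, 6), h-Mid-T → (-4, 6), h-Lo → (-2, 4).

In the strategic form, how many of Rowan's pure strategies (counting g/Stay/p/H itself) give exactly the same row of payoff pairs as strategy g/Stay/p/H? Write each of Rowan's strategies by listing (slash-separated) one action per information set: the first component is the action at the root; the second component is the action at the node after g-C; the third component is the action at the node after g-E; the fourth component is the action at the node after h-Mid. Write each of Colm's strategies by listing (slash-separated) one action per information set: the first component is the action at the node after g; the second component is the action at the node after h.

2

Row for g/Stay/p/H (columns C/Mid, C/Lo, E/Mid, E/Lo): (-3,3) (-3,3) (4,1) (4,1).
Under g/Stay/p/H, Rowan's choice at the node after h-Mid can never be reached regardless of what Colm does, so varying those choices leaves every outcome unchanged.
Holding the reachable choices fixed and varying the unreachable one freely already gives 2 equivalent strategies.
No other strategy reproduces this row, so those 2 are the full class: g/Stay/p/H, g/Stay/p/T.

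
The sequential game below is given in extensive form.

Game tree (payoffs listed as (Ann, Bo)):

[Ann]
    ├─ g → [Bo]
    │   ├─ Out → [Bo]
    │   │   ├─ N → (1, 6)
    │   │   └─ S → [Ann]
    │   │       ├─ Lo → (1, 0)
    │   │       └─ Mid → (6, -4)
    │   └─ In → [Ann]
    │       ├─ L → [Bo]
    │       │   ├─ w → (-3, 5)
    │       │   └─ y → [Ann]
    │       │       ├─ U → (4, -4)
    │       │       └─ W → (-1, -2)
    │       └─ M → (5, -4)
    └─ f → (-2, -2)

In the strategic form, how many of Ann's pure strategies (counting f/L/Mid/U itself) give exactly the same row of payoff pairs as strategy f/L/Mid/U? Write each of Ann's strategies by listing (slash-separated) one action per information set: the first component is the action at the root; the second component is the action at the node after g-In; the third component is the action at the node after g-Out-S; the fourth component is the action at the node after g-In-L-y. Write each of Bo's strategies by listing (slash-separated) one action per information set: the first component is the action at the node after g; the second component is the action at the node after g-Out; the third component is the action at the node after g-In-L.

Row for f/L/Mid/U (columns Out/N/w, Out/N/y, Out/S/w, Out/S/y, In/N/w, In/N/y, In/S/w, In/S/y): (-2,-2) (-2,-2) (-2,-2) (-2,-2) (-2,-2) (-2,-2) (-2,-2) (-2,-2).
Under f/L/Mid/U, Ann's choice at the node after g-In and at the node after g-Out-S and at the node after g-In-L-y can never be reached regardless of what Bo does, so varying those choices leaves every outcome unchanged.
Holding the reachable choices fixed and varying the unreachable ones freely already gives 2 × 2 × 2 = 8 equivalent strategies.
No other strategy reproduces this row, so those 8 are the full class: f/L/Lo/U, f/L/Lo/W, f/L/Mid/U, f/L/Mid/W, f/M/Lo/U, f/M/Lo/W, f/M/Mid/U, f/M/Mid/W.

8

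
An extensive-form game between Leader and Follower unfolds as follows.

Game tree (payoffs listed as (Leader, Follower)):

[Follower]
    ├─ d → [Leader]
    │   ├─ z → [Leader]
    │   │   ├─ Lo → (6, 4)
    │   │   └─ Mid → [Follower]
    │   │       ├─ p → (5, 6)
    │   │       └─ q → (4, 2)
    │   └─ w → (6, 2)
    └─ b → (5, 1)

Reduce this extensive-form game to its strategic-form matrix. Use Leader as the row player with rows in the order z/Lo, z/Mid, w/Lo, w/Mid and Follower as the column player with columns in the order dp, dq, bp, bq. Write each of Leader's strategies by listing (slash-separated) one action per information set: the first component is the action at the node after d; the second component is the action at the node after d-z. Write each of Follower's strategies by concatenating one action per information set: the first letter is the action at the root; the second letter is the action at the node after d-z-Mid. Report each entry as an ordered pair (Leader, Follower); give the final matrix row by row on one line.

            dp       dq       bp       bq
 z/Lo    (6,4)    (6,4)    (5,1)    (5,1)
z/Mid    (5,6)    (4,2)    (5,1)    (5,1)
 w/Lo    (6,2)    (6,2)    (5,1)    (5,1)
w/Mid    (6,2)    (6,2)    (5,1)    (5,1)

z/Lo: (6,4) (6,4) (5,1) (5,1) | z/Mid: (5,6) (4,2) (5,1) (5,1) | w/Lo: (6,2) (6,2) (5,1) (5,1) | w/Mid: (6,2) (6,2) (5,1) (5,1)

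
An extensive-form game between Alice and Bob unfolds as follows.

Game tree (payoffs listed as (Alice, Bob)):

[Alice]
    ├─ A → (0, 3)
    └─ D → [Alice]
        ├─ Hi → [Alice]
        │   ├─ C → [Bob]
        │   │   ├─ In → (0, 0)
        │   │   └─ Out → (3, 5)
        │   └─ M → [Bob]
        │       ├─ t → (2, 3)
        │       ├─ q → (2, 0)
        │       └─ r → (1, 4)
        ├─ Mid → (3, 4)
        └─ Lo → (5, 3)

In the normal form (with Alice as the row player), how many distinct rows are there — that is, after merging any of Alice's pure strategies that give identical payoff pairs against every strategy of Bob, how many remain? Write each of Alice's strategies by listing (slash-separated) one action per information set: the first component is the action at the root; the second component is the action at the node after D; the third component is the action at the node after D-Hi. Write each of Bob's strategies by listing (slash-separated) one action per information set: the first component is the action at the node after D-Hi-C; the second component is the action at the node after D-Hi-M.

Alice has 12 pure strategies: A/Hi/C, A/Hi/M, A/Mid/C, A/Mid/M, A/Lo/C, A/Lo/M, D/Hi/C, D/Hi/M, D/Mid/C, D/Mid/M, D/Lo/C, D/Lo/M. Columns: In/t, In/q, In/r, Out/t, Out/q, Out/r.
{A/Hi/C, A/Hi/M, A/Mid/C, A/Mid/M, A/Lo/C, A/Lo/M} → row (0,3) (0,3) (0,3) (0,3) (0,3) (0,3)
{D/Hi/C} → row (0,0) (0,0) (0,0) (3,5) (3,5) (3,5)
{D/Hi/M} → row (2,3) (2,0) (1,4) (2,3) (2,0) (1,4)
{D/Mid/C, D/Mid/M} → row (3,4) (3,4) (3,4) (3,4) (3,4) (3,4)
{D/Lo/C, D/Lo/M} → row (5,3) (5,3) (5,3) (5,3) (5,3) (5,3)
That's 5 distinct rows out of 12 strategies.

5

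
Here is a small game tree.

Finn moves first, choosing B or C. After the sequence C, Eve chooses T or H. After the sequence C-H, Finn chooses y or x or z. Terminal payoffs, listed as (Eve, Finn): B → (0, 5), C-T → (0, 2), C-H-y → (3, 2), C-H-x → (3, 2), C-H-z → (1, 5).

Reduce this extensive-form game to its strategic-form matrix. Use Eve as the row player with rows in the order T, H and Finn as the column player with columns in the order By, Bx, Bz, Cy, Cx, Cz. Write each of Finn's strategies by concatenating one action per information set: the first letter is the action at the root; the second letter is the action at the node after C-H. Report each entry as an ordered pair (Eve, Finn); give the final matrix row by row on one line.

T: (0,5) (0,5) (0,5) (0,2) (0,2) (0,2) | H: (0,5) (0,5) (0,5) (3,2) (3,2) (1,5)

           By       Bx       Bz       Cy       Cx       Cz
   T    (0,5)    (0,5)    (0,5)    (0,2)    (0,2)    (0,2)
   H    (0,5)    (0,5)    (0,5)    (3,2)    (3,2)    (1,5)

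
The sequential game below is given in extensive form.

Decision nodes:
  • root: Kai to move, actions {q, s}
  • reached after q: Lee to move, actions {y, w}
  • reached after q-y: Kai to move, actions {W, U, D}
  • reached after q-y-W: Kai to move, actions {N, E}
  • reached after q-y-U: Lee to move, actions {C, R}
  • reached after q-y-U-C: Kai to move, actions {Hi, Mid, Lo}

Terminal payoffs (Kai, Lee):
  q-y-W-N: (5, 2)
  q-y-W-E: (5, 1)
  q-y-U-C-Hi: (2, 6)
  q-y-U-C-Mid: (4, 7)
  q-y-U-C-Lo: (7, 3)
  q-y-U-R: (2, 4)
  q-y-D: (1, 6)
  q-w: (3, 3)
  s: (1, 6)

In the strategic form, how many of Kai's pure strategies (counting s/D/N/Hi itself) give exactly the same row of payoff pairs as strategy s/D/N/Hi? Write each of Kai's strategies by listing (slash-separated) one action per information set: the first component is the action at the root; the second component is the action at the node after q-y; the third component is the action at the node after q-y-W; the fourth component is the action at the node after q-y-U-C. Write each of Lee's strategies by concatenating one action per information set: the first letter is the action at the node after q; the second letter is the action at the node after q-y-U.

18

Row for s/D/N/Hi (columns yC, yR, wC, wR): (1,6) (1,6) (1,6) (1,6).
Under s/D/N/Hi, Kai's choice at the node after q-y and at the node after q-y-W and at the node after q-y-U-C can never be reached regardless of what Lee does, so varying those choices leaves every outcome unchanged.
Holding the reachable choices fixed and varying the unreachable ones freely already gives 3 × 2 × 3 = 18 equivalent strategies.
No other strategy reproduces this row, so those 18 are the full class: s/W/N/Hi, s/W/N/Mid, s/W/N/Lo, s/W/E/Hi, s/W/E/Mid, s/W/E/Lo, s/U/N/Hi, s/U/N/Mid, s/U/N/Lo, s/U/E/Hi, s/U/E/Mid, s/U/E/Lo, s/D/N/Hi, s/D/N/Mid, s/D/N/Lo, s/D/E/Hi, s/D/E/Mid, s/D/E/Lo.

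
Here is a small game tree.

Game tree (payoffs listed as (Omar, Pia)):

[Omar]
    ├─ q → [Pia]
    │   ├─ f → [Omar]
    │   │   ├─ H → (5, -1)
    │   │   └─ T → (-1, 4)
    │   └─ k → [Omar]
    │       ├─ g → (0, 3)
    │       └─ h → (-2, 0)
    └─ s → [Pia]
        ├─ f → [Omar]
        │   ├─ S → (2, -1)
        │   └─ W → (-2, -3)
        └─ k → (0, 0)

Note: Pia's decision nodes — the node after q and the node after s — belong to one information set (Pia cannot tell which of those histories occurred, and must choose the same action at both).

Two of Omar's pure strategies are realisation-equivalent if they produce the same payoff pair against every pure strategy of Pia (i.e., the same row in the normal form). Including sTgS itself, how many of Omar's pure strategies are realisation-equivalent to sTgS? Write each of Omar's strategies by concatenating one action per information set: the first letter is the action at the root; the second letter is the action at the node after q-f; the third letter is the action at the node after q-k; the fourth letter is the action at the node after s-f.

4

Row for sTgS (columns f, k): (2,-1) (0,0).
Under sTgS, Omar's choice at the node after q-f and at the node after q-k can never be reached regardless of what Pia does, so varying those choices leaves every outcome unchanged.
Holding the reachable choices fixed and varying the unreachable ones freely already gives 2 × 2 = 4 equivalent strategies.
No other strategy reproduces this row, so those 4 are the full class: sHgS, sHhS, sTgS, sThS.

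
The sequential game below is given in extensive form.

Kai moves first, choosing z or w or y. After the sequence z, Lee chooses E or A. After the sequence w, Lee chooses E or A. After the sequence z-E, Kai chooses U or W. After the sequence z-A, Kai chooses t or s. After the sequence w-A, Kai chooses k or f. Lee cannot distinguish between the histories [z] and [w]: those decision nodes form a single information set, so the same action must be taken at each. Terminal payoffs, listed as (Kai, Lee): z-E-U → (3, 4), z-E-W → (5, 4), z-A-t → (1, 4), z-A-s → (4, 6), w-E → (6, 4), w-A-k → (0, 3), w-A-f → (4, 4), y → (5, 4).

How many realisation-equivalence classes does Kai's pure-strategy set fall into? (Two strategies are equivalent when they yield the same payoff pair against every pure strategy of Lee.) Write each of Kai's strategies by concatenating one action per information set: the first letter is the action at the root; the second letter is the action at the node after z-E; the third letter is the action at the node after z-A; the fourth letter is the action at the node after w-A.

Kai has 24 pure strategies: zUtk, zUtf, zUsk, zUsf, zWtk, zWtf, zWsk, zWsf, wUtk, wUtf, wUsk, wUsf, wWtk, wWtf, wWsk, wWsf, yUtk, yUtf, yUsk, yUsf, yWtk, yWtf, yWsk, yWsf. Columns: E, A.
{zUtk, zUtf} → row (3,4) (1,4)
{zUsk, zUsf} → row (3,4) (4,6)
{zWtk, zWtf} → row (5,4) (1,4)
{zWsk, zWsf} → row (5,4) (4,6)
{wUtk, wUsk, wWtk, wWsk} → row (6,4) (0,3)
{wUtf, wUsf, wWtf, wWsf} → row (6,4) (4,4)
{yUtk, yUtf, yUsk, yUsf, yWtk, yWtf, yWsk, yWsf} → row (5,4) (5,4)
That's 7 distinct rows out of 24 strategies.

7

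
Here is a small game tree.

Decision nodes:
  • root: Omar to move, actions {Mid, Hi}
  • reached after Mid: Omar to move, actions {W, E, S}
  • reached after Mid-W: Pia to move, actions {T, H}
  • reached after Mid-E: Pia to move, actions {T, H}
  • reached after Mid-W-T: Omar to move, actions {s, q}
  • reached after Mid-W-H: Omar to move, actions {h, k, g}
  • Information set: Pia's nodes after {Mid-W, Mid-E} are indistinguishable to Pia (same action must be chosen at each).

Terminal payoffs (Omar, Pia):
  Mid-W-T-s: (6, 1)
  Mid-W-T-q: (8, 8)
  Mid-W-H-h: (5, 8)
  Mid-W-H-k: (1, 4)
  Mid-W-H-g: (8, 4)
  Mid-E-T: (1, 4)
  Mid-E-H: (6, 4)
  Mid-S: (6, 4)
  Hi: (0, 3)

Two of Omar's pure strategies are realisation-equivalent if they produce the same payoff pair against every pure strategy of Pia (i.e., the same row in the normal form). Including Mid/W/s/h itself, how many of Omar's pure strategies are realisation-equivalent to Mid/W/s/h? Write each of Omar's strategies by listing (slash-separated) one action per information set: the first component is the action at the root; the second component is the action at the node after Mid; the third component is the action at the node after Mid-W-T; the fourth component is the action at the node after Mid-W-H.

1

Row for Mid/W/s/h (columns T, H): (6,1) (5,8).
Every one of Omar's information sets is on the play path for some reply by Pia when Omar follows Mid/W/s/h.
Changing the action at any of them therefore changes at least one column, so only Mid/W/s/h itself gives this row.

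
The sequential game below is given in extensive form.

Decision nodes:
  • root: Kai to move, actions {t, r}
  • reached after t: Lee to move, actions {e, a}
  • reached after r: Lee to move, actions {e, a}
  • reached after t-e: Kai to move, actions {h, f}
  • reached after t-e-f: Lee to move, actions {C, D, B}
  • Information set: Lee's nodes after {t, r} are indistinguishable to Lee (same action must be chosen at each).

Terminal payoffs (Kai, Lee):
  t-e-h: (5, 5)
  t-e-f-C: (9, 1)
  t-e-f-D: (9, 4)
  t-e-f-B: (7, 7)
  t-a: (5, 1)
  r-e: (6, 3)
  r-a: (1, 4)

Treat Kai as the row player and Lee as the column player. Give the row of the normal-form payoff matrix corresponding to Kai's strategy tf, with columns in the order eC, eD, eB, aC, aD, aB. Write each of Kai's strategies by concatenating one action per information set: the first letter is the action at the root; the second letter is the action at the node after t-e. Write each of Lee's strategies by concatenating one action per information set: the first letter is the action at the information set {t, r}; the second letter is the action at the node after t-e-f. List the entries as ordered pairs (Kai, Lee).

(9,1) (9,4) (7,7) (5,1) (5,1) (5,1)

vs eC: Kai plays t → Lee plays e at [t] → Kai plays f at [t-e] → Lee plays C at [t-e-f] → (9, 1)
vs eD: Kai plays t → Lee plays e at [t] → Kai plays f at [t-e] → Lee plays D at [t-e-f] → (9, 4)
vs eB: Kai plays t → Lee plays e at [t] → Kai plays f at [t-e] → Lee plays B at [t-e-f] → (7, 7)
vs aC: Kai plays t → Lee plays a at [t] → (5, 1)
vs aD: Kai plays t → Lee plays a at [t] → (5, 1)
vs aB: Kai plays t → Lee plays a at [t] → (5, 1)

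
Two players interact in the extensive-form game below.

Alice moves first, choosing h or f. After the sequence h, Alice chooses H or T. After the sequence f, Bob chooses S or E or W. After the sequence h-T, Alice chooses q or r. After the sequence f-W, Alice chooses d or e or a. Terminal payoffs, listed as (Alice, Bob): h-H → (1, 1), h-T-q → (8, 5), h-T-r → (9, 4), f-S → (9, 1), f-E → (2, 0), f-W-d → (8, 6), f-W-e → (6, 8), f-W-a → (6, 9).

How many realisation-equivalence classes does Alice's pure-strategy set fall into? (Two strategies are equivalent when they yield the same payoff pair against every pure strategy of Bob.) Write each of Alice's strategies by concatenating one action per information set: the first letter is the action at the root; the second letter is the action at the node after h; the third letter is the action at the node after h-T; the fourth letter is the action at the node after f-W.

Alice has 24 pure strategies: hHqd, hHqe, hHqa, hHrd, hHre, hHra, hTqd, hTqe, hTqa, hTrd, hTre, hTra, fHqd, fHqe, fHqa, fHrd, fHre, fHra, fTqd, fTqe, fTqa, fTrd, fTre, fTra. Columns: S, E, W.
{hHqd, hHqe, hHqa, hHrd, hHre, hHra} → row (1,1) (1,1) (1,1)
{hTqd, hTqe, hTqa} → row (8,5) (8,5) (8,5)
{hTrd, hTre, hTra} → row (9,4) (9,4) (9,4)
{fHqd, fHrd, fTqd, fTrd} → row (9,1) (2,0) (8,6)
{fHqe, fHre, fTqe, fTre} → row (9,1) (2,0) (6,8)
{fHqa, fHra, fTqa, fTra} → row (9,1) (2,0) (6,9)
That's 6 distinct rows out of 24 strategies.

6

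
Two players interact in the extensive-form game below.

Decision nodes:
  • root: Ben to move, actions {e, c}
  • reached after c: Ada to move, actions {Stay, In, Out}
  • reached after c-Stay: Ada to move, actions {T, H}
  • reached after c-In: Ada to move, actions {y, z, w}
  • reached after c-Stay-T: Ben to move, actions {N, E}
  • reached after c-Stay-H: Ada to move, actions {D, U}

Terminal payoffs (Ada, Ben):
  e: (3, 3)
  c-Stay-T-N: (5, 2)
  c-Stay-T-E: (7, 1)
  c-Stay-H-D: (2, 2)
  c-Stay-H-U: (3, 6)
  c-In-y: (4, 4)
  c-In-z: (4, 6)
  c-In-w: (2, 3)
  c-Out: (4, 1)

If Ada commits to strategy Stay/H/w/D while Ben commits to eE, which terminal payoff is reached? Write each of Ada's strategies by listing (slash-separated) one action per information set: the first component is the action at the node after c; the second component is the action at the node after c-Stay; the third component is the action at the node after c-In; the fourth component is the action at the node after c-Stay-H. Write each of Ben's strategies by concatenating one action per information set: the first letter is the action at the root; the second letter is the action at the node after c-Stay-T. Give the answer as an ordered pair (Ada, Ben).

Trace the play path from the root:
  Ben plays e
→ terminal payoff (3, 3).
(Ada's choice at the node after c is never reached on this path, so it doesn't affect the outcome.)

(3, 3)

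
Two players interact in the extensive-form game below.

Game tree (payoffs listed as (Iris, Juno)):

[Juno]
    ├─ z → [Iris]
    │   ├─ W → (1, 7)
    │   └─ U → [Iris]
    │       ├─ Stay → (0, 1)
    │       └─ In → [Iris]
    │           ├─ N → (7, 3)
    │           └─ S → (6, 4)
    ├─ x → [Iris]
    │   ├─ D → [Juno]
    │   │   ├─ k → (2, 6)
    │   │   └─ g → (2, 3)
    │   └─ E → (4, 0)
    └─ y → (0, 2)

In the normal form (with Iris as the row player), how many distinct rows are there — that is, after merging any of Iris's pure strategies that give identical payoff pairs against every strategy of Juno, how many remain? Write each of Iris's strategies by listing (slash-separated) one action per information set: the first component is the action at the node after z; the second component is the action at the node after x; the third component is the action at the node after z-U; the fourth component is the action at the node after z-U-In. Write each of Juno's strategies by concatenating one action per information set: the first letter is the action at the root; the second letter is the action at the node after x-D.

8

Iris has 16 pure strategies: W/D/Stay/N, W/D/Stay/S, W/D/In/N, W/D/In/S, W/E/Stay/N, W/E/Stay/S, W/E/In/N, W/E/In/S, U/D/Stay/N, U/D/Stay/S, U/D/In/N, U/D/In/S, U/E/Stay/N, U/E/Stay/S, U/E/In/N, U/E/In/S. Columns: zk, zg, xk, xg, yk, yg.
{W/D/Stay/N, W/D/Stay/S, W/D/In/N, W/D/In/S} → row (1,7) (1,7) (2,6) (2,3) (0,2) (0,2)
{W/E/Stay/N, W/E/Stay/S, W/E/In/N, W/E/In/S} → row (1,7) (1,7) (4,0) (4,0) (0,2) (0,2)
{U/D/Stay/N, U/D/Stay/S} → row (0,1) (0,1) (2,6) (2,3) (0,2) (0,2)
{U/D/In/N} → row (7,3) (7,3) (2,6) (2,3) (0,2) (0,2)
{U/D/In/S} → row (6,4) (6,4) (2,6) (2,3) (0,2) (0,2)
{U/E/Stay/N, U/E/Stay/S} → row (0,1) (0,1) (4,0) (4,0) (0,2) (0,2)
{U/E/In/N} → row (7,3) (7,3) (4,0) (4,0) (0,2) (0,2)
{U/E/In/S} → row (6,4) (6,4) (4,0) (4,0) (0,2) (0,2)
That's 8 distinct rows out of 16 strategies.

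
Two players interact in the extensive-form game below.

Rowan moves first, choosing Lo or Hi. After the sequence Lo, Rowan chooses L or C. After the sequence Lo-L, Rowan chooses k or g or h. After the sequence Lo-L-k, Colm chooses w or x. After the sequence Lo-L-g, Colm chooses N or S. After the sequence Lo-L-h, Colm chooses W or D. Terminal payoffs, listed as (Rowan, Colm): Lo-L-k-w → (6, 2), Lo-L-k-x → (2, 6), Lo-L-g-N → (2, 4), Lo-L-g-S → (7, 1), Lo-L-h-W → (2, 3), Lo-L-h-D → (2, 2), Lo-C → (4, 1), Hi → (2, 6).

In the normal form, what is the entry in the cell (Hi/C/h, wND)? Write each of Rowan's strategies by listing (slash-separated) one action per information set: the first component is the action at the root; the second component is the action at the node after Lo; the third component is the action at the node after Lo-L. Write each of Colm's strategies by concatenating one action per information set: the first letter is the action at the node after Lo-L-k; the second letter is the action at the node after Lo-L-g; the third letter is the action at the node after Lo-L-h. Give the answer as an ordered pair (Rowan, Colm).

(2, 6)

Trace the play path from the root:
  Rowan plays Hi
→ terminal payoff (2, 6).
(Rowan's choice at the node after Lo is never reached on this path, so it doesn't affect the outcome.)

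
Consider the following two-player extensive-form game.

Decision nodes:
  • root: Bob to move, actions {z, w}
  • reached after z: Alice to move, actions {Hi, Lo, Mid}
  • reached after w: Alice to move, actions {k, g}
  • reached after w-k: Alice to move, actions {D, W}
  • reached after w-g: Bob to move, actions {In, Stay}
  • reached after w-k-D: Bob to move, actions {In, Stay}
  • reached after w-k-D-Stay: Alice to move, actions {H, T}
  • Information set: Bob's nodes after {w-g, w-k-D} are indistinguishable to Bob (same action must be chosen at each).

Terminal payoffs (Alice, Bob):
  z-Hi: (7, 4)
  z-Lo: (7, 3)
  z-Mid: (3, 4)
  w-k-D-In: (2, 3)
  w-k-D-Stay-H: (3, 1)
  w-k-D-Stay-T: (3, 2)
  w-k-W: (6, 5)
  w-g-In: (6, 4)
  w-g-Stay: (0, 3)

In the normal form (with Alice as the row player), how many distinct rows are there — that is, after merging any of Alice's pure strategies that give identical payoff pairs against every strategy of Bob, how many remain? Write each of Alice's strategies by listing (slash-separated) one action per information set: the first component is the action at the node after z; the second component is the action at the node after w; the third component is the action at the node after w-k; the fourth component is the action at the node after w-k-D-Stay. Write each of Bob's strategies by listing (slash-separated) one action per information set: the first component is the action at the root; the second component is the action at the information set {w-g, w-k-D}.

12

Alice has 24 pure strategies: Hi/k/D/H, Hi/k/D/T, Hi/k/W/H, Hi/k/W/T, Hi/g/D/H, Hi/g/D/T, Hi/g/W/H, Hi/g/W/T, Lo/k/D/H, Lo/k/D/T, Lo/k/W/H, Lo/k/W/T, Lo/g/D/H, Lo/g/D/T, Lo/g/W/H, Lo/g/W/T, Mid/k/D/H, Mid/k/D/T, Mid/k/W/H, Mid/k/W/T, Mid/g/D/H, Mid/g/D/T, Mid/g/W/H, Mid/g/W/T. Columns: z/In, z/Stay, w/In, w/Stay.
{Hi/k/D/H} → row (7,4) (7,4) (2,3) (3,1)
{Hi/k/D/T} → row (7,4) (7,4) (2,3) (3,2)
{Hi/k/W/H, Hi/k/W/T} → row (7,4) (7,4) (6,5) (6,5)
{Hi/g/D/H, Hi/g/D/T, Hi/g/W/H, Hi/g/W/T} → row (7,4) (7,4) (6,4) (0,3)
{Lo/k/D/H} → row (7,3) (7,3) (2,3) (3,1)
{Lo/k/D/T} → row (7,3) (7,3) (2,3) (3,2)
{Lo/k/W/H, Lo/k/W/T} → row (7,3) (7,3) (6,5) (6,5)
{Lo/g/D/H, Lo/g/D/T, Lo/g/W/H, Lo/g/W/T} → row (7,3) (7,3) (6,4) (0,3)
{Mid/k/D/H} → row (3,4) (3,4) (2,3) (3,1)
{Mid/k/D/T} → row (3,4) (3,4) (2,3) (3,2)
{Mid/k/W/H, Mid/k/W/T} → row (3,4) (3,4) (6,5) (6,5)
{Mid/g/D/H, Mid/g/D/T, Mid/g/W/H, Mid/g/W/T} → row (3,4) (3,4) (6,4) (0,3)
That's 12 distinct rows out of 24 strategies.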